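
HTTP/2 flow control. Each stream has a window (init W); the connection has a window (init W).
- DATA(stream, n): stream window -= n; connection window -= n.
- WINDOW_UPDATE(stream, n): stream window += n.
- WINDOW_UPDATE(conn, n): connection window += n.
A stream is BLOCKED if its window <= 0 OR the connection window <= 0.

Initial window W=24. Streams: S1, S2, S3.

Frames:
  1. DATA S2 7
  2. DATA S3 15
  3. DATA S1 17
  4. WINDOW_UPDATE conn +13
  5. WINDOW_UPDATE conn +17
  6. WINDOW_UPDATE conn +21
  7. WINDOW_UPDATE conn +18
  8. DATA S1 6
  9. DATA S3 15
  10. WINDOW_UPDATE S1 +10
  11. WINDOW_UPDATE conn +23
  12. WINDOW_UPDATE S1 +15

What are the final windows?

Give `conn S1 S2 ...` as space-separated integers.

Op 1: conn=17 S1=24 S2=17 S3=24 blocked=[]
Op 2: conn=2 S1=24 S2=17 S3=9 blocked=[]
Op 3: conn=-15 S1=7 S2=17 S3=9 blocked=[1, 2, 3]
Op 4: conn=-2 S1=7 S2=17 S3=9 blocked=[1, 2, 3]
Op 5: conn=15 S1=7 S2=17 S3=9 blocked=[]
Op 6: conn=36 S1=7 S2=17 S3=9 blocked=[]
Op 7: conn=54 S1=7 S2=17 S3=9 blocked=[]
Op 8: conn=48 S1=1 S2=17 S3=9 blocked=[]
Op 9: conn=33 S1=1 S2=17 S3=-6 blocked=[3]
Op 10: conn=33 S1=11 S2=17 S3=-6 blocked=[3]
Op 11: conn=56 S1=11 S2=17 S3=-6 blocked=[3]
Op 12: conn=56 S1=26 S2=17 S3=-6 blocked=[3]

Answer: 56 26 17 -6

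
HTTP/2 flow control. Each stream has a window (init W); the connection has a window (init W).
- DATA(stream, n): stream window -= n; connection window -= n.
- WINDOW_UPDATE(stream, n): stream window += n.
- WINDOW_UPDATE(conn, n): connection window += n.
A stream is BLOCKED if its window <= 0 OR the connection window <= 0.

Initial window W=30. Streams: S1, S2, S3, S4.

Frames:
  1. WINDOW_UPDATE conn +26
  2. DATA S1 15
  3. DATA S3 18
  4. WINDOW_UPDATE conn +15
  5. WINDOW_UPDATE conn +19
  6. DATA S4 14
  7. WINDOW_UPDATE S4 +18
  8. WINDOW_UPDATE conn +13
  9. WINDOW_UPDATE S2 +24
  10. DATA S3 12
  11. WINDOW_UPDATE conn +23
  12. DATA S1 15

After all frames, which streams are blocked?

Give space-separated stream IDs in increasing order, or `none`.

Op 1: conn=56 S1=30 S2=30 S3=30 S4=30 blocked=[]
Op 2: conn=41 S1=15 S2=30 S3=30 S4=30 blocked=[]
Op 3: conn=23 S1=15 S2=30 S3=12 S4=30 blocked=[]
Op 4: conn=38 S1=15 S2=30 S3=12 S4=30 blocked=[]
Op 5: conn=57 S1=15 S2=30 S3=12 S4=30 blocked=[]
Op 6: conn=43 S1=15 S2=30 S3=12 S4=16 blocked=[]
Op 7: conn=43 S1=15 S2=30 S3=12 S4=34 blocked=[]
Op 8: conn=56 S1=15 S2=30 S3=12 S4=34 blocked=[]
Op 9: conn=56 S1=15 S2=54 S3=12 S4=34 blocked=[]
Op 10: conn=44 S1=15 S2=54 S3=0 S4=34 blocked=[3]
Op 11: conn=67 S1=15 S2=54 S3=0 S4=34 blocked=[3]
Op 12: conn=52 S1=0 S2=54 S3=0 S4=34 blocked=[1, 3]

Answer: S1 S3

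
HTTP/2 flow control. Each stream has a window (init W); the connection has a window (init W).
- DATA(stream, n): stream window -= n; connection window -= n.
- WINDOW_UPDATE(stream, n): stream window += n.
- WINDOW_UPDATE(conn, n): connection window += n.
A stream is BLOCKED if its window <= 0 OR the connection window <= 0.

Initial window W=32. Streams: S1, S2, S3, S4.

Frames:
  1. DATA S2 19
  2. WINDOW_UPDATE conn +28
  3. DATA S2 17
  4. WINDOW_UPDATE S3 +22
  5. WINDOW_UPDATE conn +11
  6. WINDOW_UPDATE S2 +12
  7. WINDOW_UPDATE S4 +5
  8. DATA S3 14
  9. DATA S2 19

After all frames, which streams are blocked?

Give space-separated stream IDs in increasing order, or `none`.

Answer: S2

Derivation:
Op 1: conn=13 S1=32 S2=13 S3=32 S4=32 blocked=[]
Op 2: conn=41 S1=32 S2=13 S3=32 S4=32 blocked=[]
Op 3: conn=24 S1=32 S2=-4 S3=32 S4=32 blocked=[2]
Op 4: conn=24 S1=32 S2=-4 S3=54 S4=32 blocked=[2]
Op 5: conn=35 S1=32 S2=-4 S3=54 S4=32 blocked=[2]
Op 6: conn=35 S1=32 S2=8 S3=54 S4=32 blocked=[]
Op 7: conn=35 S1=32 S2=8 S3=54 S4=37 blocked=[]
Op 8: conn=21 S1=32 S2=8 S3=40 S4=37 blocked=[]
Op 9: conn=2 S1=32 S2=-11 S3=40 S4=37 blocked=[2]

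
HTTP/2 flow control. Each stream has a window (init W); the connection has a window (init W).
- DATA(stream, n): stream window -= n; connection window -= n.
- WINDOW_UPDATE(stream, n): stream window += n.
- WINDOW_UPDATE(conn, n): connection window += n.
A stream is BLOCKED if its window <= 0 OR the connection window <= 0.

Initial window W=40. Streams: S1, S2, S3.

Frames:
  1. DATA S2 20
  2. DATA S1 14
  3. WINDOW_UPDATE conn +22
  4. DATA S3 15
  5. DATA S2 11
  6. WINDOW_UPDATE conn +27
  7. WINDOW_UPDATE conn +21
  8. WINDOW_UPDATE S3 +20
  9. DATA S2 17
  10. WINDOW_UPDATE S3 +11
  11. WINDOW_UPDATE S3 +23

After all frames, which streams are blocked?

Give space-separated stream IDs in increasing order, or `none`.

Answer: S2

Derivation:
Op 1: conn=20 S1=40 S2=20 S3=40 blocked=[]
Op 2: conn=6 S1=26 S2=20 S3=40 blocked=[]
Op 3: conn=28 S1=26 S2=20 S3=40 blocked=[]
Op 4: conn=13 S1=26 S2=20 S3=25 blocked=[]
Op 5: conn=2 S1=26 S2=9 S3=25 blocked=[]
Op 6: conn=29 S1=26 S2=9 S3=25 blocked=[]
Op 7: conn=50 S1=26 S2=9 S3=25 blocked=[]
Op 8: conn=50 S1=26 S2=9 S3=45 blocked=[]
Op 9: conn=33 S1=26 S2=-8 S3=45 blocked=[2]
Op 10: conn=33 S1=26 S2=-8 S3=56 blocked=[2]
Op 11: conn=33 S1=26 S2=-8 S3=79 blocked=[2]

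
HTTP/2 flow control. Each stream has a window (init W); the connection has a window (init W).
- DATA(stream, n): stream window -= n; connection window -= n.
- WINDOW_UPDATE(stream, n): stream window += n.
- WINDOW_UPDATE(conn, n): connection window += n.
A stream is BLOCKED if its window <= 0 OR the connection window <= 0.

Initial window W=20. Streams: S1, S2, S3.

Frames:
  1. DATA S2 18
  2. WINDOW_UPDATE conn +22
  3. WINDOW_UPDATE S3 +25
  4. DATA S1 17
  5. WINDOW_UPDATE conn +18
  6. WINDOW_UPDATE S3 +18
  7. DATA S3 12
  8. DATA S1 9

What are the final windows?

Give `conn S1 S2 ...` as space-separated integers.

Op 1: conn=2 S1=20 S2=2 S3=20 blocked=[]
Op 2: conn=24 S1=20 S2=2 S3=20 blocked=[]
Op 3: conn=24 S1=20 S2=2 S3=45 blocked=[]
Op 4: conn=7 S1=3 S2=2 S3=45 blocked=[]
Op 5: conn=25 S1=3 S2=2 S3=45 blocked=[]
Op 6: conn=25 S1=3 S2=2 S3=63 blocked=[]
Op 7: conn=13 S1=3 S2=2 S3=51 blocked=[]
Op 8: conn=4 S1=-6 S2=2 S3=51 blocked=[1]

Answer: 4 -6 2 51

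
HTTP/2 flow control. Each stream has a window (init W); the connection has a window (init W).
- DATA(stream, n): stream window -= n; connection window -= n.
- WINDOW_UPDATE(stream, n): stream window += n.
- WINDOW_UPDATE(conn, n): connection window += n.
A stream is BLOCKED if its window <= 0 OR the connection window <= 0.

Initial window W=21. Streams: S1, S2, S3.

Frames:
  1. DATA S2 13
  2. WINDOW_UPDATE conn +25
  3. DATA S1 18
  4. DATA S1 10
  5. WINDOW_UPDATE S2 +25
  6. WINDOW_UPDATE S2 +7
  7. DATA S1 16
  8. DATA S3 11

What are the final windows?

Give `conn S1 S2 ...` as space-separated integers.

Op 1: conn=8 S1=21 S2=8 S3=21 blocked=[]
Op 2: conn=33 S1=21 S2=8 S3=21 blocked=[]
Op 3: conn=15 S1=3 S2=8 S3=21 blocked=[]
Op 4: conn=5 S1=-7 S2=8 S3=21 blocked=[1]
Op 5: conn=5 S1=-7 S2=33 S3=21 blocked=[1]
Op 6: conn=5 S1=-7 S2=40 S3=21 blocked=[1]
Op 7: conn=-11 S1=-23 S2=40 S3=21 blocked=[1, 2, 3]
Op 8: conn=-22 S1=-23 S2=40 S3=10 blocked=[1, 2, 3]

Answer: -22 -23 40 10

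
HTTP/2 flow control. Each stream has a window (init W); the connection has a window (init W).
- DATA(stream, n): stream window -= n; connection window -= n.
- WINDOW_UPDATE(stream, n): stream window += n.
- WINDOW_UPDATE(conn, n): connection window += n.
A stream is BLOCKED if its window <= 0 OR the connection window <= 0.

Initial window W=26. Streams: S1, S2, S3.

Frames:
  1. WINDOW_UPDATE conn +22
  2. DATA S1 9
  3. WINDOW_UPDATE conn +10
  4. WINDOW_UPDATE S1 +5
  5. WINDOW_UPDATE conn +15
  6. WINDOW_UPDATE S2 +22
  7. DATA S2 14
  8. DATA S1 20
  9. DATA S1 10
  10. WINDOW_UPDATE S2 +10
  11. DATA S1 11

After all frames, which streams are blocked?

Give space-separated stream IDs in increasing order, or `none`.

Answer: S1

Derivation:
Op 1: conn=48 S1=26 S2=26 S3=26 blocked=[]
Op 2: conn=39 S1=17 S2=26 S3=26 blocked=[]
Op 3: conn=49 S1=17 S2=26 S3=26 blocked=[]
Op 4: conn=49 S1=22 S2=26 S3=26 blocked=[]
Op 5: conn=64 S1=22 S2=26 S3=26 blocked=[]
Op 6: conn=64 S1=22 S2=48 S3=26 blocked=[]
Op 7: conn=50 S1=22 S2=34 S3=26 blocked=[]
Op 8: conn=30 S1=2 S2=34 S3=26 blocked=[]
Op 9: conn=20 S1=-8 S2=34 S3=26 blocked=[1]
Op 10: conn=20 S1=-8 S2=44 S3=26 blocked=[1]
Op 11: conn=9 S1=-19 S2=44 S3=26 blocked=[1]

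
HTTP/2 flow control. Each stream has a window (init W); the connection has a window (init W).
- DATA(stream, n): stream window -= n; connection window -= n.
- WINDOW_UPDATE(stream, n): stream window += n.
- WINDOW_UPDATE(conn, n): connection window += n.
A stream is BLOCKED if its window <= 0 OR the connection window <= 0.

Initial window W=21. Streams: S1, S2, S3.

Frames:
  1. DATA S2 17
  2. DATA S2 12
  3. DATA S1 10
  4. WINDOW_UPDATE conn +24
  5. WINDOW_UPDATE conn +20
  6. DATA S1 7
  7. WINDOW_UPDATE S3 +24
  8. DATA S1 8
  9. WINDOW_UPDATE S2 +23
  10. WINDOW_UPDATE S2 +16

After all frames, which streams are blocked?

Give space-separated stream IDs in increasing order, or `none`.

Op 1: conn=4 S1=21 S2=4 S3=21 blocked=[]
Op 2: conn=-8 S1=21 S2=-8 S3=21 blocked=[1, 2, 3]
Op 3: conn=-18 S1=11 S2=-8 S3=21 blocked=[1, 2, 3]
Op 4: conn=6 S1=11 S2=-8 S3=21 blocked=[2]
Op 5: conn=26 S1=11 S2=-8 S3=21 blocked=[2]
Op 6: conn=19 S1=4 S2=-8 S3=21 blocked=[2]
Op 7: conn=19 S1=4 S2=-8 S3=45 blocked=[2]
Op 8: conn=11 S1=-4 S2=-8 S3=45 blocked=[1, 2]
Op 9: conn=11 S1=-4 S2=15 S3=45 blocked=[1]
Op 10: conn=11 S1=-4 S2=31 S3=45 blocked=[1]

Answer: S1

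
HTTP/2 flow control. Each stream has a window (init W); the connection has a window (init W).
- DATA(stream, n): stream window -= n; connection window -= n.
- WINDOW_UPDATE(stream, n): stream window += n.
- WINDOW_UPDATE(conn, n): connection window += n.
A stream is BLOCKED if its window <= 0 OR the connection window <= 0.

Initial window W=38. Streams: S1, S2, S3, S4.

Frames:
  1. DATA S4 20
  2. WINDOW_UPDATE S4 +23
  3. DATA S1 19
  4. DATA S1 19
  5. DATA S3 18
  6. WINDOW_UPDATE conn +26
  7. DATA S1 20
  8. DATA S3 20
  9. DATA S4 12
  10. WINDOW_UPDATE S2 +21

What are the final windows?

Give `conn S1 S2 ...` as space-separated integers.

Op 1: conn=18 S1=38 S2=38 S3=38 S4=18 blocked=[]
Op 2: conn=18 S1=38 S2=38 S3=38 S4=41 blocked=[]
Op 3: conn=-1 S1=19 S2=38 S3=38 S4=41 blocked=[1, 2, 3, 4]
Op 4: conn=-20 S1=0 S2=38 S3=38 S4=41 blocked=[1, 2, 3, 4]
Op 5: conn=-38 S1=0 S2=38 S3=20 S4=41 blocked=[1, 2, 3, 4]
Op 6: conn=-12 S1=0 S2=38 S3=20 S4=41 blocked=[1, 2, 3, 4]
Op 7: conn=-32 S1=-20 S2=38 S3=20 S4=41 blocked=[1, 2, 3, 4]
Op 8: conn=-52 S1=-20 S2=38 S3=0 S4=41 blocked=[1, 2, 3, 4]
Op 9: conn=-64 S1=-20 S2=38 S3=0 S4=29 blocked=[1, 2, 3, 4]
Op 10: conn=-64 S1=-20 S2=59 S3=0 S4=29 blocked=[1, 2, 3, 4]

Answer: -64 -20 59 0 29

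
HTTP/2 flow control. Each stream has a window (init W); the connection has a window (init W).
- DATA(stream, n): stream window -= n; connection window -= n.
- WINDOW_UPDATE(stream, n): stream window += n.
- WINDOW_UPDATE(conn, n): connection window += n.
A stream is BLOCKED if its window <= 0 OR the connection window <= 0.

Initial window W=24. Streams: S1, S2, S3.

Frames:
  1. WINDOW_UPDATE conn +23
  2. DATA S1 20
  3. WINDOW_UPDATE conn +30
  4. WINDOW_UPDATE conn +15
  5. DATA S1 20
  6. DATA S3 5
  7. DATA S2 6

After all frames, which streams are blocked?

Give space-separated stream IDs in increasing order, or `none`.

Op 1: conn=47 S1=24 S2=24 S3=24 blocked=[]
Op 2: conn=27 S1=4 S2=24 S3=24 blocked=[]
Op 3: conn=57 S1=4 S2=24 S3=24 blocked=[]
Op 4: conn=72 S1=4 S2=24 S3=24 blocked=[]
Op 5: conn=52 S1=-16 S2=24 S3=24 blocked=[1]
Op 6: conn=47 S1=-16 S2=24 S3=19 blocked=[1]
Op 7: conn=41 S1=-16 S2=18 S3=19 blocked=[1]

Answer: S1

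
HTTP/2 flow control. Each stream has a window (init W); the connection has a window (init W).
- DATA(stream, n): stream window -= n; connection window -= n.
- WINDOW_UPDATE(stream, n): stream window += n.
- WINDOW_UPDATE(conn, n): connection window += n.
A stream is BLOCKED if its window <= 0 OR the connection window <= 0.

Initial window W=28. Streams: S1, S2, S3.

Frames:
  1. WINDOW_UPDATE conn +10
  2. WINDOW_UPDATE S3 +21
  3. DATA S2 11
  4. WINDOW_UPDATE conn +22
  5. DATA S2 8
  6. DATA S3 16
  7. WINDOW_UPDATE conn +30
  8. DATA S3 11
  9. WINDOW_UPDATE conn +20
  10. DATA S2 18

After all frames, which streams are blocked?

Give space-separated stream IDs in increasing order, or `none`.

Op 1: conn=38 S1=28 S2=28 S3=28 blocked=[]
Op 2: conn=38 S1=28 S2=28 S3=49 blocked=[]
Op 3: conn=27 S1=28 S2=17 S3=49 blocked=[]
Op 4: conn=49 S1=28 S2=17 S3=49 blocked=[]
Op 5: conn=41 S1=28 S2=9 S3=49 blocked=[]
Op 6: conn=25 S1=28 S2=9 S3=33 blocked=[]
Op 7: conn=55 S1=28 S2=9 S3=33 blocked=[]
Op 8: conn=44 S1=28 S2=9 S3=22 blocked=[]
Op 9: conn=64 S1=28 S2=9 S3=22 blocked=[]
Op 10: conn=46 S1=28 S2=-9 S3=22 blocked=[2]

Answer: S2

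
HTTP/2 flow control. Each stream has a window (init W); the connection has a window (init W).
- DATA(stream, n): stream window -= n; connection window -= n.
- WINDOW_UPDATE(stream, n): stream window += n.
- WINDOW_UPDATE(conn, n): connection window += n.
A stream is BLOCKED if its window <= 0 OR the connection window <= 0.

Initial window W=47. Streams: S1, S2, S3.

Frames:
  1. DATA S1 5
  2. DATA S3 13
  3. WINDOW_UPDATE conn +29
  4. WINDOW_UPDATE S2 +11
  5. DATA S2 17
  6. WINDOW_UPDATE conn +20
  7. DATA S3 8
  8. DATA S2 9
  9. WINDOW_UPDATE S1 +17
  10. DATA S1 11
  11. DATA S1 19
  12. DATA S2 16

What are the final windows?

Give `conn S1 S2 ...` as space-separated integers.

Op 1: conn=42 S1=42 S2=47 S3=47 blocked=[]
Op 2: conn=29 S1=42 S2=47 S3=34 blocked=[]
Op 3: conn=58 S1=42 S2=47 S3=34 blocked=[]
Op 4: conn=58 S1=42 S2=58 S3=34 blocked=[]
Op 5: conn=41 S1=42 S2=41 S3=34 blocked=[]
Op 6: conn=61 S1=42 S2=41 S3=34 blocked=[]
Op 7: conn=53 S1=42 S2=41 S3=26 blocked=[]
Op 8: conn=44 S1=42 S2=32 S3=26 blocked=[]
Op 9: conn=44 S1=59 S2=32 S3=26 blocked=[]
Op 10: conn=33 S1=48 S2=32 S3=26 blocked=[]
Op 11: conn=14 S1=29 S2=32 S3=26 blocked=[]
Op 12: conn=-2 S1=29 S2=16 S3=26 blocked=[1, 2, 3]

Answer: -2 29 16 26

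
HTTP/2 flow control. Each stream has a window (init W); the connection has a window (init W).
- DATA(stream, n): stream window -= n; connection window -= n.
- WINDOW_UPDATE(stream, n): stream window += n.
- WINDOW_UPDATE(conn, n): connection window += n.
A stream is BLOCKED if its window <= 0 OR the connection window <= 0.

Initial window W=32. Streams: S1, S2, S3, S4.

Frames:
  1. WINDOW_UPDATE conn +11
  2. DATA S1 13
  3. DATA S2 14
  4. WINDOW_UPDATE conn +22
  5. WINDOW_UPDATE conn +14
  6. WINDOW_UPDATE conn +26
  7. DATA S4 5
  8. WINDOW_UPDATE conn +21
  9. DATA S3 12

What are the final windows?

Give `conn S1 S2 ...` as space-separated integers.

Answer: 82 19 18 20 27

Derivation:
Op 1: conn=43 S1=32 S2=32 S3=32 S4=32 blocked=[]
Op 2: conn=30 S1=19 S2=32 S3=32 S4=32 blocked=[]
Op 3: conn=16 S1=19 S2=18 S3=32 S4=32 blocked=[]
Op 4: conn=38 S1=19 S2=18 S3=32 S4=32 blocked=[]
Op 5: conn=52 S1=19 S2=18 S3=32 S4=32 blocked=[]
Op 6: conn=78 S1=19 S2=18 S3=32 S4=32 blocked=[]
Op 7: conn=73 S1=19 S2=18 S3=32 S4=27 blocked=[]
Op 8: conn=94 S1=19 S2=18 S3=32 S4=27 blocked=[]
Op 9: conn=82 S1=19 S2=18 S3=20 S4=27 blocked=[]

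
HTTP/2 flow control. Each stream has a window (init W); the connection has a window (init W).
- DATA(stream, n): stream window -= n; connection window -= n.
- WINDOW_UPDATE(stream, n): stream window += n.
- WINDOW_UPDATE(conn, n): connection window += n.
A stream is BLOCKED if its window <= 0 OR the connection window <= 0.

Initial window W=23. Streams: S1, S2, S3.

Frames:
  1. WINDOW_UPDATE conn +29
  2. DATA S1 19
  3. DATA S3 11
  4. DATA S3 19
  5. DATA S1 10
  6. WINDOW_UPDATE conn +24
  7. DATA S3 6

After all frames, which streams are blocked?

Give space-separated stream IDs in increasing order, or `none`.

Op 1: conn=52 S1=23 S2=23 S3=23 blocked=[]
Op 2: conn=33 S1=4 S2=23 S3=23 blocked=[]
Op 3: conn=22 S1=4 S2=23 S3=12 blocked=[]
Op 4: conn=3 S1=4 S2=23 S3=-7 blocked=[3]
Op 5: conn=-7 S1=-6 S2=23 S3=-7 blocked=[1, 2, 3]
Op 6: conn=17 S1=-6 S2=23 S3=-7 blocked=[1, 3]
Op 7: conn=11 S1=-6 S2=23 S3=-13 blocked=[1, 3]

Answer: S1 S3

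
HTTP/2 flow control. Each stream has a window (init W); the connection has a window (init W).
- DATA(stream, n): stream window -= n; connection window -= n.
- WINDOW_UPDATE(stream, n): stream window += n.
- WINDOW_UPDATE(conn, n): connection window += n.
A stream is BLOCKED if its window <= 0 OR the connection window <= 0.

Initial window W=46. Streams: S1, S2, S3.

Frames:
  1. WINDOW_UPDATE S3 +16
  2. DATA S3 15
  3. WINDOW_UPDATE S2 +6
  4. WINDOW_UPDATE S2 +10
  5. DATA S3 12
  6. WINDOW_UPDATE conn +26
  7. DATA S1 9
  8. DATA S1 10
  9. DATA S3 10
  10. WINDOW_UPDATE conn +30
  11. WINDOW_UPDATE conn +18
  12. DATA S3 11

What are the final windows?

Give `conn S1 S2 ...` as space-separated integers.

Answer: 53 27 62 14

Derivation:
Op 1: conn=46 S1=46 S2=46 S3=62 blocked=[]
Op 2: conn=31 S1=46 S2=46 S3=47 blocked=[]
Op 3: conn=31 S1=46 S2=52 S3=47 blocked=[]
Op 4: conn=31 S1=46 S2=62 S3=47 blocked=[]
Op 5: conn=19 S1=46 S2=62 S3=35 blocked=[]
Op 6: conn=45 S1=46 S2=62 S3=35 blocked=[]
Op 7: conn=36 S1=37 S2=62 S3=35 blocked=[]
Op 8: conn=26 S1=27 S2=62 S3=35 blocked=[]
Op 9: conn=16 S1=27 S2=62 S3=25 blocked=[]
Op 10: conn=46 S1=27 S2=62 S3=25 blocked=[]
Op 11: conn=64 S1=27 S2=62 S3=25 blocked=[]
Op 12: conn=53 S1=27 S2=62 S3=14 blocked=[]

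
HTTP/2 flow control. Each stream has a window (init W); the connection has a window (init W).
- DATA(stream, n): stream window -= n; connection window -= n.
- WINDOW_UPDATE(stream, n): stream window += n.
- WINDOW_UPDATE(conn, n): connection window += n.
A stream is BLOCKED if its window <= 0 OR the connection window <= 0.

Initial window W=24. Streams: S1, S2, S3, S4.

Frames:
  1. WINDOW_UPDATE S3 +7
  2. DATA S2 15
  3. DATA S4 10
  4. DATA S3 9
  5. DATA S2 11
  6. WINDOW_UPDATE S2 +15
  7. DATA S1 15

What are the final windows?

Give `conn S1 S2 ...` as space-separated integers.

Op 1: conn=24 S1=24 S2=24 S3=31 S4=24 blocked=[]
Op 2: conn=9 S1=24 S2=9 S3=31 S4=24 blocked=[]
Op 3: conn=-1 S1=24 S2=9 S3=31 S4=14 blocked=[1, 2, 3, 4]
Op 4: conn=-10 S1=24 S2=9 S3=22 S4=14 blocked=[1, 2, 3, 4]
Op 5: conn=-21 S1=24 S2=-2 S3=22 S4=14 blocked=[1, 2, 3, 4]
Op 6: conn=-21 S1=24 S2=13 S3=22 S4=14 blocked=[1, 2, 3, 4]
Op 7: conn=-36 S1=9 S2=13 S3=22 S4=14 blocked=[1, 2, 3, 4]

Answer: -36 9 13 22 14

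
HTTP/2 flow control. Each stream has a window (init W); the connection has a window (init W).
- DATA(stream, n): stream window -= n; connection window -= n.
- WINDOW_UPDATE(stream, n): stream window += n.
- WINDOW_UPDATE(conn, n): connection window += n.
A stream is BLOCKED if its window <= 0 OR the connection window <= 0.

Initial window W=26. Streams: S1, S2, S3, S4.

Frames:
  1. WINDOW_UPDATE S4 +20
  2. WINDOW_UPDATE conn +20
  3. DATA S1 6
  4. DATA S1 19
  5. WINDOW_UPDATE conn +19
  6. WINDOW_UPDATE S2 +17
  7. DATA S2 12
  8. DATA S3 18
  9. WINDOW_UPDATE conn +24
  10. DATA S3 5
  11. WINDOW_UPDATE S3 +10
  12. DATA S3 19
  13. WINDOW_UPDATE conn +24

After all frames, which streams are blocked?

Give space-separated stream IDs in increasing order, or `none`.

Op 1: conn=26 S1=26 S2=26 S3=26 S4=46 blocked=[]
Op 2: conn=46 S1=26 S2=26 S3=26 S4=46 blocked=[]
Op 3: conn=40 S1=20 S2=26 S3=26 S4=46 blocked=[]
Op 4: conn=21 S1=1 S2=26 S3=26 S4=46 blocked=[]
Op 5: conn=40 S1=1 S2=26 S3=26 S4=46 blocked=[]
Op 6: conn=40 S1=1 S2=43 S3=26 S4=46 blocked=[]
Op 7: conn=28 S1=1 S2=31 S3=26 S4=46 blocked=[]
Op 8: conn=10 S1=1 S2=31 S3=8 S4=46 blocked=[]
Op 9: conn=34 S1=1 S2=31 S3=8 S4=46 blocked=[]
Op 10: conn=29 S1=1 S2=31 S3=3 S4=46 blocked=[]
Op 11: conn=29 S1=1 S2=31 S3=13 S4=46 blocked=[]
Op 12: conn=10 S1=1 S2=31 S3=-6 S4=46 blocked=[3]
Op 13: conn=34 S1=1 S2=31 S3=-6 S4=46 blocked=[3]

Answer: S3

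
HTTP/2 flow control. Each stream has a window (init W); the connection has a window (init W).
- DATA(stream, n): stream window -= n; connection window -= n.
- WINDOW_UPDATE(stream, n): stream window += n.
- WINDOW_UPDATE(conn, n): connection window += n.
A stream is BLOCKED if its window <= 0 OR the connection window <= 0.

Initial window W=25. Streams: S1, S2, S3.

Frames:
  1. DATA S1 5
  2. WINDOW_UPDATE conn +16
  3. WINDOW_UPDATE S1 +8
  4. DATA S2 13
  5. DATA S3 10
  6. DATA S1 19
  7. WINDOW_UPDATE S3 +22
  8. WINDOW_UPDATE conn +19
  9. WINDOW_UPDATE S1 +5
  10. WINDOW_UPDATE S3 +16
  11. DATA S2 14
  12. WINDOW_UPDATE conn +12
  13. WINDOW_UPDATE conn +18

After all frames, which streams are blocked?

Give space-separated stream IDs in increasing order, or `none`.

Answer: S2

Derivation:
Op 1: conn=20 S1=20 S2=25 S3=25 blocked=[]
Op 2: conn=36 S1=20 S2=25 S3=25 blocked=[]
Op 3: conn=36 S1=28 S2=25 S3=25 blocked=[]
Op 4: conn=23 S1=28 S2=12 S3=25 blocked=[]
Op 5: conn=13 S1=28 S2=12 S3=15 blocked=[]
Op 6: conn=-6 S1=9 S2=12 S3=15 blocked=[1, 2, 3]
Op 7: conn=-6 S1=9 S2=12 S3=37 blocked=[1, 2, 3]
Op 8: conn=13 S1=9 S2=12 S3=37 blocked=[]
Op 9: conn=13 S1=14 S2=12 S3=37 blocked=[]
Op 10: conn=13 S1=14 S2=12 S3=53 blocked=[]
Op 11: conn=-1 S1=14 S2=-2 S3=53 blocked=[1, 2, 3]
Op 12: conn=11 S1=14 S2=-2 S3=53 blocked=[2]
Op 13: conn=29 S1=14 S2=-2 S3=53 blocked=[2]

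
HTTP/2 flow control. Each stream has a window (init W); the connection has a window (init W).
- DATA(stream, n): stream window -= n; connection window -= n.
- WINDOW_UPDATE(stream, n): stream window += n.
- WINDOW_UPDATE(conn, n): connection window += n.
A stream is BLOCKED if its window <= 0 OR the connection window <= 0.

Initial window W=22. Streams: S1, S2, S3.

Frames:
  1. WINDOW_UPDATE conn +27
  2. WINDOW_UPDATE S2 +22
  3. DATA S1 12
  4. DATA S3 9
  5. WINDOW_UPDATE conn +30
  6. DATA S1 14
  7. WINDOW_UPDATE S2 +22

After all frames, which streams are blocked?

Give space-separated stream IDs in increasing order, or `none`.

Answer: S1

Derivation:
Op 1: conn=49 S1=22 S2=22 S3=22 blocked=[]
Op 2: conn=49 S1=22 S2=44 S3=22 blocked=[]
Op 3: conn=37 S1=10 S2=44 S3=22 blocked=[]
Op 4: conn=28 S1=10 S2=44 S3=13 blocked=[]
Op 5: conn=58 S1=10 S2=44 S3=13 blocked=[]
Op 6: conn=44 S1=-4 S2=44 S3=13 blocked=[1]
Op 7: conn=44 S1=-4 S2=66 S3=13 blocked=[1]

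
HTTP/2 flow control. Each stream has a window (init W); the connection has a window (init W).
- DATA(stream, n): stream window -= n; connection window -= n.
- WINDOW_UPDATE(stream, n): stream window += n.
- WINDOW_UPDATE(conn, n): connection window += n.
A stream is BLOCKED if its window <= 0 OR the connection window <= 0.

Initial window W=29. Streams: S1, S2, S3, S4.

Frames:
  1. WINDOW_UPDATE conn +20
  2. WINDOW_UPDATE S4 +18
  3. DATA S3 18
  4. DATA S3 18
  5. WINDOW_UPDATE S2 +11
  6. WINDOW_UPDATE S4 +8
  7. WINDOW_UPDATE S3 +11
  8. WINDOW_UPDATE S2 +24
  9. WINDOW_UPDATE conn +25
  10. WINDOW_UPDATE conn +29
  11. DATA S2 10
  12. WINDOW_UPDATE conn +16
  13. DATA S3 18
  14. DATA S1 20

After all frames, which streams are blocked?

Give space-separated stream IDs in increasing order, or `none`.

Op 1: conn=49 S1=29 S2=29 S3=29 S4=29 blocked=[]
Op 2: conn=49 S1=29 S2=29 S3=29 S4=47 blocked=[]
Op 3: conn=31 S1=29 S2=29 S3=11 S4=47 blocked=[]
Op 4: conn=13 S1=29 S2=29 S3=-7 S4=47 blocked=[3]
Op 5: conn=13 S1=29 S2=40 S3=-7 S4=47 blocked=[3]
Op 6: conn=13 S1=29 S2=40 S3=-7 S4=55 blocked=[3]
Op 7: conn=13 S1=29 S2=40 S3=4 S4=55 blocked=[]
Op 8: conn=13 S1=29 S2=64 S3=4 S4=55 blocked=[]
Op 9: conn=38 S1=29 S2=64 S3=4 S4=55 blocked=[]
Op 10: conn=67 S1=29 S2=64 S3=4 S4=55 blocked=[]
Op 11: conn=57 S1=29 S2=54 S3=4 S4=55 blocked=[]
Op 12: conn=73 S1=29 S2=54 S3=4 S4=55 blocked=[]
Op 13: conn=55 S1=29 S2=54 S3=-14 S4=55 blocked=[3]
Op 14: conn=35 S1=9 S2=54 S3=-14 S4=55 blocked=[3]

Answer: S3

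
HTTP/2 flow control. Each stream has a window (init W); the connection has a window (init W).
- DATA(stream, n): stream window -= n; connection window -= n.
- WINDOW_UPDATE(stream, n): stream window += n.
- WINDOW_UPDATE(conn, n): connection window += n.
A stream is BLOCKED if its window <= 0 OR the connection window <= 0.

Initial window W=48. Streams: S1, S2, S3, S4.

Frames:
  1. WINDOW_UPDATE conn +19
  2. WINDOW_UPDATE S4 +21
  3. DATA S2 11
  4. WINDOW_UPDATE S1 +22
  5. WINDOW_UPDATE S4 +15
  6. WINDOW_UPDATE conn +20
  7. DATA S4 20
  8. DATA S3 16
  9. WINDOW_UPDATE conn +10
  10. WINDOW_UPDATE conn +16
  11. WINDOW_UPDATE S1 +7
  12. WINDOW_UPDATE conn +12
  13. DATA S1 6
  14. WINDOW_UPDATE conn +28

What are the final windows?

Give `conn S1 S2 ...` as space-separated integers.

Op 1: conn=67 S1=48 S2=48 S3=48 S4=48 blocked=[]
Op 2: conn=67 S1=48 S2=48 S3=48 S4=69 blocked=[]
Op 3: conn=56 S1=48 S2=37 S3=48 S4=69 blocked=[]
Op 4: conn=56 S1=70 S2=37 S3=48 S4=69 blocked=[]
Op 5: conn=56 S1=70 S2=37 S3=48 S4=84 blocked=[]
Op 6: conn=76 S1=70 S2=37 S3=48 S4=84 blocked=[]
Op 7: conn=56 S1=70 S2=37 S3=48 S4=64 blocked=[]
Op 8: conn=40 S1=70 S2=37 S3=32 S4=64 blocked=[]
Op 9: conn=50 S1=70 S2=37 S3=32 S4=64 blocked=[]
Op 10: conn=66 S1=70 S2=37 S3=32 S4=64 blocked=[]
Op 11: conn=66 S1=77 S2=37 S3=32 S4=64 blocked=[]
Op 12: conn=78 S1=77 S2=37 S3=32 S4=64 blocked=[]
Op 13: conn=72 S1=71 S2=37 S3=32 S4=64 blocked=[]
Op 14: conn=100 S1=71 S2=37 S3=32 S4=64 blocked=[]

Answer: 100 71 37 32 64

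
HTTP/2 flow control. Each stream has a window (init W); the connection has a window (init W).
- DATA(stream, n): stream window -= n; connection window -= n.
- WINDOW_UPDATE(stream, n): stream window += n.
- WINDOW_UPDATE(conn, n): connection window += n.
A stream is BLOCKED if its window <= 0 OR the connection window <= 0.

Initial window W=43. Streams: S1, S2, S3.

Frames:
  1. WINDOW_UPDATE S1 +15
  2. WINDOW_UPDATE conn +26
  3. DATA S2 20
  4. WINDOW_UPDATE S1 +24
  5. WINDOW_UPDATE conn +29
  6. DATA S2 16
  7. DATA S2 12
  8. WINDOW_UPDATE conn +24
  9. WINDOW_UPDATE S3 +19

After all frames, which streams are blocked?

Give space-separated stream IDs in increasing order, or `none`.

Answer: S2

Derivation:
Op 1: conn=43 S1=58 S2=43 S3=43 blocked=[]
Op 2: conn=69 S1=58 S2=43 S3=43 blocked=[]
Op 3: conn=49 S1=58 S2=23 S3=43 blocked=[]
Op 4: conn=49 S1=82 S2=23 S3=43 blocked=[]
Op 5: conn=78 S1=82 S2=23 S3=43 blocked=[]
Op 6: conn=62 S1=82 S2=7 S3=43 blocked=[]
Op 7: conn=50 S1=82 S2=-5 S3=43 blocked=[2]
Op 8: conn=74 S1=82 S2=-5 S3=43 blocked=[2]
Op 9: conn=74 S1=82 S2=-5 S3=62 blocked=[2]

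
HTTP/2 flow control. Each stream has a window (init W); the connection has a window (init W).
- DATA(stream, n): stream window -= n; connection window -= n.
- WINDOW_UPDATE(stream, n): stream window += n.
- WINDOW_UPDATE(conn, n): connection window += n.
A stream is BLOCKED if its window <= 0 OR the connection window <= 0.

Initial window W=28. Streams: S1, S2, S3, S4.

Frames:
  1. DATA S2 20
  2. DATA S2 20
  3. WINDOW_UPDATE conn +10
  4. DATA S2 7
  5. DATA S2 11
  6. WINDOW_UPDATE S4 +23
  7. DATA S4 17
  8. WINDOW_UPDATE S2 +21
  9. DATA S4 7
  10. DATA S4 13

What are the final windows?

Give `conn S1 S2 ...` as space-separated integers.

Answer: -57 28 -9 28 14

Derivation:
Op 1: conn=8 S1=28 S2=8 S3=28 S4=28 blocked=[]
Op 2: conn=-12 S1=28 S2=-12 S3=28 S4=28 blocked=[1, 2, 3, 4]
Op 3: conn=-2 S1=28 S2=-12 S3=28 S4=28 blocked=[1, 2, 3, 4]
Op 4: conn=-9 S1=28 S2=-19 S3=28 S4=28 blocked=[1, 2, 3, 4]
Op 5: conn=-20 S1=28 S2=-30 S3=28 S4=28 blocked=[1, 2, 3, 4]
Op 6: conn=-20 S1=28 S2=-30 S3=28 S4=51 blocked=[1, 2, 3, 4]
Op 7: conn=-37 S1=28 S2=-30 S3=28 S4=34 blocked=[1, 2, 3, 4]
Op 8: conn=-37 S1=28 S2=-9 S3=28 S4=34 blocked=[1, 2, 3, 4]
Op 9: conn=-44 S1=28 S2=-9 S3=28 S4=27 blocked=[1, 2, 3, 4]
Op 10: conn=-57 S1=28 S2=-9 S3=28 S4=14 blocked=[1, 2, 3, 4]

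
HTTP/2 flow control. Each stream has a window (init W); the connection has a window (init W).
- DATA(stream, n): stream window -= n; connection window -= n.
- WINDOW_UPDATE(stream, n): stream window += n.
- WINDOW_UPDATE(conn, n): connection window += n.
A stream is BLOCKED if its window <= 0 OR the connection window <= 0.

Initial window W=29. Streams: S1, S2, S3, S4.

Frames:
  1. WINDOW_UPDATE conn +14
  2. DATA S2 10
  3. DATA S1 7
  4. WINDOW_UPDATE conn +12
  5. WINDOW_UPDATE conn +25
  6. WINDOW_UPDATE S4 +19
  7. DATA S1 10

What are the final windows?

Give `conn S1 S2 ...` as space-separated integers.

Answer: 53 12 19 29 48

Derivation:
Op 1: conn=43 S1=29 S2=29 S3=29 S4=29 blocked=[]
Op 2: conn=33 S1=29 S2=19 S3=29 S4=29 blocked=[]
Op 3: conn=26 S1=22 S2=19 S3=29 S4=29 blocked=[]
Op 4: conn=38 S1=22 S2=19 S3=29 S4=29 blocked=[]
Op 5: conn=63 S1=22 S2=19 S3=29 S4=29 blocked=[]
Op 6: conn=63 S1=22 S2=19 S3=29 S4=48 blocked=[]
Op 7: conn=53 S1=12 S2=19 S3=29 S4=48 blocked=[]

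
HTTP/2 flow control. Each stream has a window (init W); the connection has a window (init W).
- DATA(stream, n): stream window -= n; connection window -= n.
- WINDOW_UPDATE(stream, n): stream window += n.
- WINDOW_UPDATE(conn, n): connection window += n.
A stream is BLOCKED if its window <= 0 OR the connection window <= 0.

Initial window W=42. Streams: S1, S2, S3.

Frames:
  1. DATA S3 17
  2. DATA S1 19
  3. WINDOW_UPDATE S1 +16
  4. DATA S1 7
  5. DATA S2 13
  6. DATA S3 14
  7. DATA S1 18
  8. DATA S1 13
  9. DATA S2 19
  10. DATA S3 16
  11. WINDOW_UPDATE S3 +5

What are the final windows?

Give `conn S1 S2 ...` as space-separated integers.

Op 1: conn=25 S1=42 S2=42 S3=25 blocked=[]
Op 2: conn=6 S1=23 S2=42 S3=25 blocked=[]
Op 3: conn=6 S1=39 S2=42 S3=25 blocked=[]
Op 4: conn=-1 S1=32 S2=42 S3=25 blocked=[1, 2, 3]
Op 5: conn=-14 S1=32 S2=29 S3=25 blocked=[1, 2, 3]
Op 6: conn=-28 S1=32 S2=29 S3=11 blocked=[1, 2, 3]
Op 7: conn=-46 S1=14 S2=29 S3=11 blocked=[1, 2, 3]
Op 8: conn=-59 S1=1 S2=29 S3=11 blocked=[1, 2, 3]
Op 9: conn=-78 S1=1 S2=10 S3=11 blocked=[1, 2, 3]
Op 10: conn=-94 S1=1 S2=10 S3=-5 blocked=[1, 2, 3]
Op 11: conn=-94 S1=1 S2=10 S3=0 blocked=[1, 2, 3]

Answer: -94 1 10 0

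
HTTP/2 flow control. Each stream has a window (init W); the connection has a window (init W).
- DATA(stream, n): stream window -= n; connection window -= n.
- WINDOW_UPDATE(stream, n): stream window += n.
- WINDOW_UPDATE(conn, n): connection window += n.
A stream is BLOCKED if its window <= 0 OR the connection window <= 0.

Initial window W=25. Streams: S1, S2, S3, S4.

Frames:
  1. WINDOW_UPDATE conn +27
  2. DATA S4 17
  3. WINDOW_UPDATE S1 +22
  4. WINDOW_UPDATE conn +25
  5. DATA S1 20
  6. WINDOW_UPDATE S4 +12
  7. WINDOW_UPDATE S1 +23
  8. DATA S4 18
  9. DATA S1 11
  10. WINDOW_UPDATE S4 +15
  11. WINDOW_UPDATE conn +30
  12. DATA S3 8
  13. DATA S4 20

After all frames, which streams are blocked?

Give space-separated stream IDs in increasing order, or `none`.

Answer: S4

Derivation:
Op 1: conn=52 S1=25 S2=25 S3=25 S4=25 blocked=[]
Op 2: conn=35 S1=25 S2=25 S3=25 S4=8 blocked=[]
Op 3: conn=35 S1=47 S2=25 S3=25 S4=8 blocked=[]
Op 4: conn=60 S1=47 S2=25 S3=25 S4=8 blocked=[]
Op 5: conn=40 S1=27 S2=25 S3=25 S4=8 blocked=[]
Op 6: conn=40 S1=27 S2=25 S3=25 S4=20 blocked=[]
Op 7: conn=40 S1=50 S2=25 S3=25 S4=20 blocked=[]
Op 8: conn=22 S1=50 S2=25 S3=25 S4=2 blocked=[]
Op 9: conn=11 S1=39 S2=25 S3=25 S4=2 blocked=[]
Op 10: conn=11 S1=39 S2=25 S3=25 S4=17 blocked=[]
Op 11: conn=41 S1=39 S2=25 S3=25 S4=17 blocked=[]
Op 12: conn=33 S1=39 S2=25 S3=17 S4=17 blocked=[]
Op 13: conn=13 S1=39 S2=25 S3=17 S4=-3 blocked=[4]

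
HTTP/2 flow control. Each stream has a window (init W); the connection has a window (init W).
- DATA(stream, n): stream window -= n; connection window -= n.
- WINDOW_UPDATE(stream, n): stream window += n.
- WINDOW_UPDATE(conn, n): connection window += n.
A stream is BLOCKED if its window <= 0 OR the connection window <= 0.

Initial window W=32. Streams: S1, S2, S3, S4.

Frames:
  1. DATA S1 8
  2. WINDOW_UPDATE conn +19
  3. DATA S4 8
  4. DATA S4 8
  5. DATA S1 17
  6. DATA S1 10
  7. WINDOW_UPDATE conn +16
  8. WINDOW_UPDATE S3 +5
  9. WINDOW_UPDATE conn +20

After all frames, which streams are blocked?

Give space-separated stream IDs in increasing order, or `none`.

Answer: S1

Derivation:
Op 1: conn=24 S1=24 S2=32 S3=32 S4=32 blocked=[]
Op 2: conn=43 S1=24 S2=32 S3=32 S4=32 blocked=[]
Op 3: conn=35 S1=24 S2=32 S3=32 S4=24 blocked=[]
Op 4: conn=27 S1=24 S2=32 S3=32 S4=16 blocked=[]
Op 5: conn=10 S1=7 S2=32 S3=32 S4=16 blocked=[]
Op 6: conn=0 S1=-3 S2=32 S3=32 S4=16 blocked=[1, 2, 3, 4]
Op 7: conn=16 S1=-3 S2=32 S3=32 S4=16 blocked=[1]
Op 8: conn=16 S1=-3 S2=32 S3=37 S4=16 blocked=[1]
Op 9: conn=36 S1=-3 S2=32 S3=37 S4=16 blocked=[1]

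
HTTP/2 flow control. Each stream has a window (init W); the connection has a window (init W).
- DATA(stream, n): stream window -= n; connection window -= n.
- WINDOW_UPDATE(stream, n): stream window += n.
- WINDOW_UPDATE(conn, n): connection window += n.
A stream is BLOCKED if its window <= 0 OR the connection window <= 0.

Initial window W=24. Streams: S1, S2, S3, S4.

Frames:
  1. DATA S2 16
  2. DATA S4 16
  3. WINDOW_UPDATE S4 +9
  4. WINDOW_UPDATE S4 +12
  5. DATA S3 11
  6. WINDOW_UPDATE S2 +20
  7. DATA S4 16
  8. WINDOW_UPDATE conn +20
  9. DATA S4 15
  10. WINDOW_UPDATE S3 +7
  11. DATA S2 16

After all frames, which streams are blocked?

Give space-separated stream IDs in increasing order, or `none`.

Answer: S1 S2 S3 S4

Derivation:
Op 1: conn=8 S1=24 S2=8 S3=24 S4=24 blocked=[]
Op 2: conn=-8 S1=24 S2=8 S3=24 S4=8 blocked=[1, 2, 3, 4]
Op 3: conn=-8 S1=24 S2=8 S3=24 S4=17 blocked=[1, 2, 3, 4]
Op 4: conn=-8 S1=24 S2=8 S3=24 S4=29 blocked=[1, 2, 3, 4]
Op 5: conn=-19 S1=24 S2=8 S3=13 S4=29 blocked=[1, 2, 3, 4]
Op 6: conn=-19 S1=24 S2=28 S3=13 S4=29 blocked=[1, 2, 3, 4]
Op 7: conn=-35 S1=24 S2=28 S3=13 S4=13 blocked=[1, 2, 3, 4]
Op 8: conn=-15 S1=24 S2=28 S3=13 S4=13 blocked=[1, 2, 3, 4]
Op 9: conn=-30 S1=24 S2=28 S3=13 S4=-2 blocked=[1, 2, 3, 4]
Op 10: conn=-30 S1=24 S2=28 S3=20 S4=-2 blocked=[1, 2, 3, 4]
Op 11: conn=-46 S1=24 S2=12 S3=20 S4=-2 blocked=[1, 2, 3, 4]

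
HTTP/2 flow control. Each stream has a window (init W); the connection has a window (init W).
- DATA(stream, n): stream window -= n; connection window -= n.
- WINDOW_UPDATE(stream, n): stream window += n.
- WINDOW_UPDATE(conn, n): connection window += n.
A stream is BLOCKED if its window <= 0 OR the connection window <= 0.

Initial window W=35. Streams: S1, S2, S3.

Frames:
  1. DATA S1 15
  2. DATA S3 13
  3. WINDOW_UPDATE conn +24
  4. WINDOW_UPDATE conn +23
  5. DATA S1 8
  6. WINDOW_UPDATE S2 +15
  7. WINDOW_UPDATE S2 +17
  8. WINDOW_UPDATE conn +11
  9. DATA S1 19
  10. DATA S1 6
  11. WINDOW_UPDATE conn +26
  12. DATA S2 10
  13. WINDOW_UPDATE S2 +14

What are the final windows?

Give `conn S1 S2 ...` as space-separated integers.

Op 1: conn=20 S1=20 S2=35 S3=35 blocked=[]
Op 2: conn=7 S1=20 S2=35 S3=22 blocked=[]
Op 3: conn=31 S1=20 S2=35 S3=22 blocked=[]
Op 4: conn=54 S1=20 S2=35 S3=22 blocked=[]
Op 5: conn=46 S1=12 S2=35 S3=22 blocked=[]
Op 6: conn=46 S1=12 S2=50 S3=22 blocked=[]
Op 7: conn=46 S1=12 S2=67 S3=22 blocked=[]
Op 8: conn=57 S1=12 S2=67 S3=22 blocked=[]
Op 9: conn=38 S1=-7 S2=67 S3=22 blocked=[1]
Op 10: conn=32 S1=-13 S2=67 S3=22 blocked=[1]
Op 11: conn=58 S1=-13 S2=67 S3=22 blocked=[1]
Op 12: conn=48 S1=-13 S2=57 S3=22 blocked=[1]
Op 13: conn=48 S1=-13 S2=71 S3=22 blocked=[1]

Answer: 48 -13 71 22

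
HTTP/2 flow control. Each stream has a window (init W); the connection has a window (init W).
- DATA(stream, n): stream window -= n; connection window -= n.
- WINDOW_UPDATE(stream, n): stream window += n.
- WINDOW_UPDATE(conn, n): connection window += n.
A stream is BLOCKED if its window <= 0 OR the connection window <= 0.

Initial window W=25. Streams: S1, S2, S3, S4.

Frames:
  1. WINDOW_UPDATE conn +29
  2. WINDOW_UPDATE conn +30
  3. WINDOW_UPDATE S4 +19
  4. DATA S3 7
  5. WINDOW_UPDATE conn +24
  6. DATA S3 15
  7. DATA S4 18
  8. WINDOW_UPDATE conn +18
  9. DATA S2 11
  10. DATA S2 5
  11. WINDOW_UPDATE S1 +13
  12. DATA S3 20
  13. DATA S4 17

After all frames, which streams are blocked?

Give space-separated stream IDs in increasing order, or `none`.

Answer: S3

Derivation:
Op 1: conn=54 S1=25 S2=25 S3=25 S4=25 blocked=[]
Op 2: conn=84 S1=25 S2=25 S3=25 S4=25 blocked=[]
Op 3: conn=84 S1=25 S2=25 S3=25 S4=44 blocked=[]
Op 4: conn=77 S1=25 S2=25 S3=18 S4=44 blocked=[]
Op 5: conn=101 S1=25 S2=25 S3=18 S4=44 blocked=[]
Op 6: conn=86 S1=25 S2=25 S3=3 S4=44 blocked=[]
Op 7: conn=68 S1=25 S2=25 S3=3 S4=26 blocked=[]
Op 8: conn=86 S1=25 S2=25 S3=3 S4=26 blocked=[]
Op 9: conn=75 S1=25 S2=14 S3=3 S4=26 blocked=[]
Op 10: conn=70 S1=25 S2=9 S3=3 S4=26 blocked=[]
Op 11: conn=70 S1=38 S2=9 S3=3 S4=26 blocked=[]
Op 12: conn=50 S1=38 S2=9 S3=-17 S4=26 blocked=[3]
Op 13: conn=33 S1=38 S2=9 S3=-17 S4=9 blocked=[3]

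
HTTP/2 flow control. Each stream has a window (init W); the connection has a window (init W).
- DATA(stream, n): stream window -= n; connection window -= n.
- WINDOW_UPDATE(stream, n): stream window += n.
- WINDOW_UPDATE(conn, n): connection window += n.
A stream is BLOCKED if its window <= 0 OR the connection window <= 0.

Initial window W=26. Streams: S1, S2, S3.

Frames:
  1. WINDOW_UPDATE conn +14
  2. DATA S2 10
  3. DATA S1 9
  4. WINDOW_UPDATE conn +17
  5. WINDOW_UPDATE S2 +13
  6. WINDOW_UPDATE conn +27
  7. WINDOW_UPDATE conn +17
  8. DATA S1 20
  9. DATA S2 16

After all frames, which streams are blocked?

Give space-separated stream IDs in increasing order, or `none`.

Op 1: conn=40 S1=26 S2=26 S3=26 blocked=[]
Op 2: conn=30 S1=26 S2=16 S3=26 blocked=[]
Op 3: conn=21 S1=17 S2=16 S3=26 blocked=[]
Op 4: conn=38 S1=17 S2=16 S3=26 blocked=[]
Op 5: conn=38 S1=17 S2=29 S3=26 blocked=[]
Op 6: conn=65 S1=17 S2=29 S3=26 blocked=[]
Op 7: conn=82 S1=17 S2=29 S3=26 blocked=[]
Op 8: conn=62 S1=-3 S2=29 S3=26 blocked=[1]
Op 9: conn=46 S1=-3 S2=13 S3=26 blocked=[1]

Answer: S1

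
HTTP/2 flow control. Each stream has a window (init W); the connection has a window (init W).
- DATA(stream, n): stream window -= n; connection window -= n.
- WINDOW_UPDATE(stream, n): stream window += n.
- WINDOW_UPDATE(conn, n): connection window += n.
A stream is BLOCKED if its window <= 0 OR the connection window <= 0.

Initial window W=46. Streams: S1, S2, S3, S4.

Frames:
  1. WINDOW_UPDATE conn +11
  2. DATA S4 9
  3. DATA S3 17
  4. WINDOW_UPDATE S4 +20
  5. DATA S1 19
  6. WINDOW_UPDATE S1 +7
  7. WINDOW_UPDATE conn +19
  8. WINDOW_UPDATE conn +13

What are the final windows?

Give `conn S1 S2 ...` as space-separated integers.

Answer: 44 34 46 29 57

Derivation:
Op 1: conn=57 S1=46 S2=46 S3=46 S4=46 blocked=[]
Op 2: conn=48 S1=46 S2=46 S3=46 S4=37 blocked=[]
Op 3: conn=31 S1=46 S2=46 S3=29 S4=37 blocked=[]
Op 4: conn=31 S1=46 S2=46 S3=29 S4=57 blocked=[]
Op 5: conn=12 S1=27 S2=46 S3=29 S4=57 blocked=[]
Op 6: conn=12 S1=34 S2=46 S3=29 S4=57 blocked=[]
Op 7: conn=31 S1=34 S2=46 S3=29 S4=57 blocked=[]
Op 8: conn=44 S1=34 S2=46 S3=29 S4=57 blocked=[]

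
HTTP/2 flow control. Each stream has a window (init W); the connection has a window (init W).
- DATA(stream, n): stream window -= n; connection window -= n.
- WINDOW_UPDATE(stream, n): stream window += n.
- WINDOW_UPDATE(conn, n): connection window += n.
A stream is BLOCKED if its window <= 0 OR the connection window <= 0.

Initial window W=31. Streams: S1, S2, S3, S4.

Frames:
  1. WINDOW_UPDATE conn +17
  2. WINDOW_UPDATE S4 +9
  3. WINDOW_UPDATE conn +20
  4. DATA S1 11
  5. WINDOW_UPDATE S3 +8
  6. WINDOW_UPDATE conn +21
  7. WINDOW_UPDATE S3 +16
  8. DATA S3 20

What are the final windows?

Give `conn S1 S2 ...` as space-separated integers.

Op 1: conn=48 S1=31 S2=31 S3=31 S4=31 blocked=[]
Op 2: conn=48 S1=31 S2=31 S3=31 S4=40 blocked=[]
Op 3: conn=68 S1=31 S2=31 S3=31 S4=40 blocked=[]
Op 4: conn=57 S1=20 S2=31 S3=31 S4=40 blocked=[]
Op 5: conn=57 S1=20 S2=31 S3=39 S4=40 blocked=[]
Op 6: conn=78 S1=20 S2=31 S3=39 S4=40 blocked=[]
Op 7: conn=78 S1=20 S2=31 S3=55 S4=40 blocked=[]
Op 8: conn=58 S1=20 S2=31 S3=35 S4=40 blocked=[]

Answer: 58 20 31 35 40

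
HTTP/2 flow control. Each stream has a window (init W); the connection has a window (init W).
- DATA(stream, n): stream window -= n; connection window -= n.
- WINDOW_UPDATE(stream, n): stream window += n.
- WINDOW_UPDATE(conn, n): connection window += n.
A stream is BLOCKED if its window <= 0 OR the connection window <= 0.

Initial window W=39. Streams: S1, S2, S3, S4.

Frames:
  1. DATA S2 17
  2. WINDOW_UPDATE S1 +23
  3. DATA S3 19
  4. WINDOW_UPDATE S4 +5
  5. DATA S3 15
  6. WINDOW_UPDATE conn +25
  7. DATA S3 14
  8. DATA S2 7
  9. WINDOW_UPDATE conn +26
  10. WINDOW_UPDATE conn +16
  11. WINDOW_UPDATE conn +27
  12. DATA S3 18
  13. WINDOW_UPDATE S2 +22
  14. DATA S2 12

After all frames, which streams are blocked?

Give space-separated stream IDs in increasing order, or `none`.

Answer: S3

Derivation:
Op 1: conn=22 S1=39 S2=22 S3=39 S4=39 blocked=[]
Op 2: conn=22 S1=62 S2=22 S3=39 S4=39 blocked=[]
Op 3: conn=3 S1=62 S2=22 S3=20 S4=39 blocked=[]
Op 4: conn=3 S1=62 S2=22 S3=20 S4=44 blocked=[]
Op 5: conn=-12 S1=62 S2=22 S3=5 S4=44 blocked=[1, 2, 3, 4]
Op 6: conn=13 S1=62 S2=22 S3=5 S4=44 blocked=[]
Op 7: conn=-1 S1=62 S2=22 S3=-9 S4=44 blocked=[1, 2, 3, 4]
Op 8: conn=-8 S1=62 S2=15 S3=-9 S4=44 blocked=[1, 2, 3, 4]
Op 9: conn=18 S1=62 S2=15 S3=-9 S4=44 blocked=[3]
Op 10: conn=34 S1=62 S2=15 S3=-9 S4=44 blocked=[3]
Op 11: conn=61 S1=62 S2=15 S3=-9 S4=44 blocked=[3]
Op 12: conn=43 S1=62 S2=15 S3=-27 S4=44 blocked=[3]
Op 13: conn=43 S1=62 S2=37 S3=-27 S4=44 blocked=[3]
Op 14: conn=31 S1=62 S2=25 S3=-27 S4=44 blocked=[3]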